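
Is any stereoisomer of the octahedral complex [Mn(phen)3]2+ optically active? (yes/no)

Each phen is bidentate and must span two cis positions.
Only one geometric arrangement is possible; it has no improper symmetry element, so it exists as a pair of enantiomers (2 stereoisomers).

yes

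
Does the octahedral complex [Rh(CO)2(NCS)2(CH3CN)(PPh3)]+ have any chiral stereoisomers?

yes

The distinct arrangements are (6 in all): CO cis, NCS cis (3 arrangements, 2 chiral); CO cis, NCS trans; CO trans, NCS cis; CO trans, NCS trans.
Of these, 2 lack any improper symmetry element and so occur as enantiomeric pairs, giving 6 + 2 = 8 stereoisomers in total.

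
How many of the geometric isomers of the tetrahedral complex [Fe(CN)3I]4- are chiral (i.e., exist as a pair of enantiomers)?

0

In a tetrahedral complex all four positions are equivalent and every pair of ligands is adjacent — there is no cis/trans distinction.
Only one geometric arrangement is possible.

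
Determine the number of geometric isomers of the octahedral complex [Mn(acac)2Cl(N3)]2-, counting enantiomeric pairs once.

Each acac is bidentate and must span two cis positions.
Systematic placement gives 2 geometric isomers: Cl and N3 mutually trans; Cl and N3 mutually cis (chiral).

2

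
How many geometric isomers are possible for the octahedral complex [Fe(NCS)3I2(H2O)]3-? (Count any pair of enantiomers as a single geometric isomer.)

3

An octahedron has six vertices in three trans pairs; every non-trans pair is cis.
The distinct arrangements are (3 in all): NCS mer, I cis; NCS mer, I trans; NCS fac, I cis.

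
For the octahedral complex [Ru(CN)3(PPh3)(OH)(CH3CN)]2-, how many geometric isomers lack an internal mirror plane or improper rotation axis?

An octahedron has six vertices in three trans pairs; every non-trans pair is cis.
Systematic placement gives 4 geometric isomers: CN mer (3 arrangements); CN fac (chiral).
One of these lacks any improper symmetry element and so occurs as an enantiomeric pair, giving 4 + 1 = 5 stereoisomers in total.

1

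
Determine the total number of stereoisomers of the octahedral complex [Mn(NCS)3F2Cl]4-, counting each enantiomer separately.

3

The six octahedral sites form three mutually perpendicular trans pairs.
There are 3 geometric isomers: NCS mer, F cis; NCS mer, F trans; NCS fac, F cis.
Each arrangement has an internal mirror plane or centre of symmetry, so none is chiral.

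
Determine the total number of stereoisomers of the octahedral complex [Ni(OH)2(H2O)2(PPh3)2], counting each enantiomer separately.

6

In an octahedral complex each vertex has one trans partner and four cis neighbours.
The distinct arrangements are (5 in all): OH trans, H2O trans, PPh3 trans; OH cis, H2O trans, PPh3 cis; OH cis, H2O cis, PPh3 trans; OH cis, H2O cis, PPh3 cis (chiral); OH trans, H2O cis, PPh3 cis.
One of these lacks any improper symmetry element and so occurs as an enantiomeric pair, giving 5 + 1 = 6 stereoisomers in total.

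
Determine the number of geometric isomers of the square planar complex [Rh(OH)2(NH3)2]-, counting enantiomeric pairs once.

A square has two trans pairs of vertices; adjacent vertices are cis.
Systematic placement gives 2 geometric isomers: OH cis; OH trans.

2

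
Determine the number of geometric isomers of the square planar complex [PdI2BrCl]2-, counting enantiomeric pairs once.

In a square planar complex each vertex has one trans partner and two cis neighbours.
Working through the distinct placements yields 2 geometric isomers: I cis; I trans.

2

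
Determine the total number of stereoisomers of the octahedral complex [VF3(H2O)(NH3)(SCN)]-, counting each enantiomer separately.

5

An octahedron has six vertices in three trans pairs; every non-trans pair is cis.
There are 4 geometric isomers: F mer (3 arrangements); F fac (chiral).
One of these lacks any improper symmetry element and so occurs as an enantiomeric pair, giving 4 + 1 = 5 stereoisomers in total.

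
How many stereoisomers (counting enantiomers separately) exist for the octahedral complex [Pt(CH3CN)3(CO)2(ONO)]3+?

3

An octahedron has six vertices in three trans pairs; every non-trans pair is cis.
Working through the distinct placements yields 3 geometric isomers: CH3CN mer, CO cis; CH3CN mer, CO trans; CH3CN fac, CO cis.
Each arrangement has an internal mirror plane or centre of symmetry, so none is chiral.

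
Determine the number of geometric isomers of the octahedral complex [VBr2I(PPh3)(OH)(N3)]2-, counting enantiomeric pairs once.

9

The six octahedral sites form three mutually perpendicular trans pairs.
Placing the ligands in turn and identifying arrangements related by rotation or reflection leaves 9 distinct geometric isomers.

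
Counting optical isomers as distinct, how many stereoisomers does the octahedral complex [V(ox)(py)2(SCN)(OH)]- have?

6

An octahedron has six vertices in three trans pairs; every non-trans pair is cis.
Each ox is bidentate and must span two cis positions.
Working through the distinct placements yields 4 geometric isomers: py cis (3 arrangements, 2 chiral); py trans.
Of these, 2 lack any improper symmetry element and so occur as enantiomeric pairs, giving 4 + 2 = 6 stereoisomers in total.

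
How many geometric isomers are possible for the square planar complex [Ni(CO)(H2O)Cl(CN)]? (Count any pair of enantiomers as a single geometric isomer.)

3

The distinct arrangements are (3 in all): (CN/Cl trans, CO/H2O trans); (CN/H2O trans, CO/Cl trans); (CN/CO trans, Cl/H2O trans).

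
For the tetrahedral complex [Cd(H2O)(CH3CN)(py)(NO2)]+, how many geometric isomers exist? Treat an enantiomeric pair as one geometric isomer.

In a tetrahedral complex all four positions are equivalent and every pair of ligands is adjacent — there is no cis/trans distinction.
Only one geometric arrangement is possible; it has no improper symmetry element, so it exists as a pair of enantiomers (2 stereoisomers).

1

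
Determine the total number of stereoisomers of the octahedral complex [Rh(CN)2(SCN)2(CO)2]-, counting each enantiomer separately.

The six octahedral sites form three mutually perpendicular trans pairs.
The distinct arrangements are (5 in all): CN trans, SCN trans, CO trans; CN trans, SCN cis, CO cis; CN cis, SCN trans, CO cis; CN cis, SCN cis, CO cis (chiral); CN cis, SCN cis, CO trans.
One of these lacks any improper symmetry element and so occurs as an enantiomeric pair, giving 5 + 1 = 6 stereoisomers in total.

6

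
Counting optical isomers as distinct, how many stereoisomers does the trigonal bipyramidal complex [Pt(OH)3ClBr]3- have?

A trigonal bipyramid has two axial and three equatorial sites, which are chemically inequivalent.
Systematic placement gives 4 geometric isomers: Cl axial, Br axial; Cl equatorial, Br axial; Cl axial, Br equatorial; Cl equatorial, Br equatorial.
Each arrangement has an internal mirror plane or centre of symmetry, so none is chiral.

4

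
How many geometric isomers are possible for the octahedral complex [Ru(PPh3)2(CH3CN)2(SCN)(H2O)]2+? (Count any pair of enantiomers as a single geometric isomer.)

6

The six octahedral sites form three mutually perpendicular trans pairs.
Systematic placement gives 6 geometric isomers: PPh3 cis, CH3CN trans; PPh3 trans, CH3CN trans; PPh3 cis, CH3CN cis (3 arrangements, 2 chiral); PPh3 trans, CH3CN cis.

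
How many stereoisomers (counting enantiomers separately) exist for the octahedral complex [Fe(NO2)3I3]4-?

2

The six octahedral sites form three mutually perpendicular trans pairs.
The distinct arrangements are (2 in all): NO2 mer; NO2 fac.
Each arrangement has an internal mirror plane or centre of symmetry, so none is chiral.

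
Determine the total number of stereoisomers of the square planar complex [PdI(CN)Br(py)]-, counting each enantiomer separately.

3

In a square planar complex each vertex has one trans partner and two cis neighbours.
There are 3 geometric isomers: (Br/I trans, CN/py trans); (Br/py trans, CN/I trans); (Br/CN trans, I/py trans).
Each arrangement has an internal mirror plane or centre of symmetry, so none is chiral.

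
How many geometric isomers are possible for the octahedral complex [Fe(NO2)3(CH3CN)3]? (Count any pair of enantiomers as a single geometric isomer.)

An octahedron has six vertices in three trans pairs; every non-trans pair is cis.
Systematic placement gives 2 geometric isomers: NO2 mer; NO2 fac.

2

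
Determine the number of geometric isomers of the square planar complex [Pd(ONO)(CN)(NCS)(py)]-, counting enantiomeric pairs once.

3

In a square planar complex each vertex has one trans partner and two cis neighbours.
Working through the distinct placements yields 3 geometric isomers: (CN/ONO trans, NCS/py trans); (CN/py trans, NCS/ONO trans); (CN/NCS trans, ONO/py trans).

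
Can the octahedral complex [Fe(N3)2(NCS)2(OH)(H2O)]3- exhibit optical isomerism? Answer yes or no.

The six octahedral sites form three mutually perpendicular trans pairs.
Systematic placement gives 6 geometric isomers: N3 cis, NCS cis (3 arrangements, 2 chiral); N3 cis, NCS trans; N3 trans, NCS cis; N3 trans, NCS trans.
Of these, 2 lack any improper symmetry element and so occur as enantiomeric pairs, giving 6 + 2 = 8 stereoisomers in total.

yes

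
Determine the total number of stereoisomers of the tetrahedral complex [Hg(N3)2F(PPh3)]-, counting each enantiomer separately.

1

All four vertices of a tetrahedron are equivalent and mutually adjacent, so cis/trans isomerism cannot arise.
Only one geometric arrangement is possible.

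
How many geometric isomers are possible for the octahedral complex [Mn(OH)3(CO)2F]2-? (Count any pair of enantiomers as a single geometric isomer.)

3

Systematic placement gives 3 geometric isomers: OH mer, CO trans; OH mer, CO cis; OH fac, CO cis.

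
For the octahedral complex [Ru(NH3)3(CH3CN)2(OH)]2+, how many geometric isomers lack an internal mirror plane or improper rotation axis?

0

The six octahedral sites form three mutually perpendicular trans pairs.
There are 3 geometric isomers: NH3 mer, CH3CN trans; NH3 fac, CH3CN cis; NH3 mer, CH3CN cis.
Each arrangement has an internal mirror plane or centre of symmetry, so none is chiral.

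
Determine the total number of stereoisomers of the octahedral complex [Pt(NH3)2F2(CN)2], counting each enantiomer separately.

6

In an octahedral complex each vertex has one trans partner and four cis neighbours.
Systematic placement gives 5 geometric isomers: NH3 trans, F trans, CN trans; NH3 cis, F cis, CN trans; NH3 trans, F cis, CN cis; NH3 cis, F cis, CN cis (chiral); NH3 cis, F trans, CN cis.
One of these lacks any improper symmetry element and so occurs as an enantiomeric pair, giving 5 + 1 = 6 stereoisomers in total.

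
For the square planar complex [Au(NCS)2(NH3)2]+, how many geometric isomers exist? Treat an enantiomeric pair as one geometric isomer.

A square has two trans pairs of vertices; adjacent vertices are cis.
The distinct arrangements are (2 in all): NCS cis; NCS trans.

2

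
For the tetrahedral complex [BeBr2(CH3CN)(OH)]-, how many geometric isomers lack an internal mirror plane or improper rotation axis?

All four vertices of a tetrahedron are equivalent and mutually adjacent, so cis/trans isomerism cannot arise.
Only one geometric arrangement is possible.

0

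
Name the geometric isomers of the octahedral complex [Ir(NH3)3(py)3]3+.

fac and mer

The six octahedral sites form three mutually perpendicular trans pairs.
There are 2 geometric isomers: NH3 mer; NH3 fac.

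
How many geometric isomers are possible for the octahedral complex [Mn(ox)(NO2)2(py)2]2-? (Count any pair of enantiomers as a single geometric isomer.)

An octahedron has six vertices in three trans pairs; every non-trans pair is cis.
Each ox is bidentate and must span two cis positions.
There are 3 geometric isomers: NO2 trans, py cis; NO2 cis, py trans; NO2 cis, py cis (chiral).

3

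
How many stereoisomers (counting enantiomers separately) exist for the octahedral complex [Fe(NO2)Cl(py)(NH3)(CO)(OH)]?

30

The six octahedral sites form three mutually perpendicular trans pairs.
Systematic enumeration (placing each ligand type in turn and discarding arrangements equivalent by rotation or reflection) gives 15 geometric isomers.
Of these, 15 lack any improper symmetry element and so occur as enantiomeric pairs, giving 15 + 15 = 30 stereoisomers in total.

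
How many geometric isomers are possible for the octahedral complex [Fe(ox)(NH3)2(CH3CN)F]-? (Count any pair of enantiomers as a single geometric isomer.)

4

The six octahedral sites form three mutually perpendicular trans pairs.
Each ox is bidentate and must span two cis positions.
Systematic placement gives 4 geometric isomers: NH3 cis (3 arrangements, 2 chiral); NH3 trans.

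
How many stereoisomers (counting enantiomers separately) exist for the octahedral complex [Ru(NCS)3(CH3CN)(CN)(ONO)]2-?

5

The six octahedral sites form three mutually perpendicular trans pairs.
The distinct arrangements are (4 in all): NCS mer (3 arrangements); NCS fac (chiral).
One of these lacks any improper symmetry element and so occurs as an enantiomeric pair, giving 4 + 1 = 5 stereoisomers in total.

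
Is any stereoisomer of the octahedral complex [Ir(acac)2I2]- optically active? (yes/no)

Each acac is bidentate and must span two cis positions.
There are 2 geometric isomers: I trans; I cis (chiral).
One of these lacks any improper symmetry element and so occurs as an enantiomeric pair, giving 2 + 1 = 3 stereoisomers in total.

yes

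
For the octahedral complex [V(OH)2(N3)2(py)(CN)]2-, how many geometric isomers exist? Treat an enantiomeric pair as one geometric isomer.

In an octahedral complex each vertex has one trans partner and four cis neighbours.
Working through the distinct placements yields 6 geometric isomers: OH cis, N3 cis (3 arrangements, 2 chiral); OH trans, N3 cis; OH cis, N3 trans; OH trans, N3 trans.

6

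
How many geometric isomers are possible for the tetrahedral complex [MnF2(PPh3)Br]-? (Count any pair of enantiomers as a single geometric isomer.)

Only one geometric arrangement is possible.

1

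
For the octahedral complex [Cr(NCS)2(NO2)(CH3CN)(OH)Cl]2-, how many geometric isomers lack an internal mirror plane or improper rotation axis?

An octahedron has six vertices in three trans pairs; every non-trans pair is cis.
Placing the ligands in turn and identifying arrangements related by rotation or reflection leaves 9 distinct geometric isomers.
Of these, 6 lack any improper symmetry element and so occur as enantiomeric pairs, giving 9 + 6 = 15 stereoisomers in total.

6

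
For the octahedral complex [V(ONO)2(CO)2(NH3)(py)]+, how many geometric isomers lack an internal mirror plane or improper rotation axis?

2

An octahedron has six vertices in three trans pairs; every non-trans pair is cis.
There are 6 geometric isomers: ONO cis, CO trans; ONO trans, CO trans; ONO cis, CO cis (3 arrangements, 2 chiral); ONO trans, CO cis.
Of these, 2 lack any improper symmetry element and so occur as enantiomeric pairs, giving 6 + 2 = 8 stereoisomers in total.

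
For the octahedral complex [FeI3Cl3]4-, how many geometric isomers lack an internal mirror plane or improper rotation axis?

In an octahedral complex each vertex has one trans partner and four cis neighbours.
There are 2 geometric isomers: I mer; I fac.
Each arrangement has an internal mirror plane or centre of symmetry, so none is chiral.

0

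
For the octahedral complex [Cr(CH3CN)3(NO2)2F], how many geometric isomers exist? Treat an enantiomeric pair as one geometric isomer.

An octahedron has six vertices in three trans pairs; every non-trans pair is cis.
Systematic placement gives 3 geometric isomers: CH3CN mer, NO2 trans; CH3CN mer, NO2 cis; CH3CN fac, NO2 cis.

3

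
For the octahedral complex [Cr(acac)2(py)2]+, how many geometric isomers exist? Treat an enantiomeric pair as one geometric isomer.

2

Each acac is bidentate and must span two cis positions.
Working through the distinct placements yields 2 geometric isomers: py trans; py cis (chiral).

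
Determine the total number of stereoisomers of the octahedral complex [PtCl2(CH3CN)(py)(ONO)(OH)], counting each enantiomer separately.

15

Placing the ligands in turn and identifying arrangements related by rotation or reflection leaves 9 distinct geometric isomers.
Of these, 6 lack any improper symmetry element and so occur as enantiomeric pairs, giving 9 + 6 = 15 stereoisomers in total.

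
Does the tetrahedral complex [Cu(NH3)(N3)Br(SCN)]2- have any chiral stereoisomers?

yes

All four vertices of a tetrahedron are equivalent and mutually adjacent, so cis/trans isomerism cannot arise.
Only one geometric arrangement is possible; it has no improper symmetry element, so it exists as a pair of enantiomers (2 stereoisomers).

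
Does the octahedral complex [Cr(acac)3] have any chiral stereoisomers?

Each acac is bidentate and must span two cis positions.
Only one geometric arrangement is possible; it has no improper symmetry element, so it exists as a pair of enantiomers (2 stereoisomers).

yes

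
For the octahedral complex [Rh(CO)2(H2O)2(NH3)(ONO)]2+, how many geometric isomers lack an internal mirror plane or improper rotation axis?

The six octahedral sites form three mutually perpendicular trans pairs.
Working through the distinct placements yields 6 geometric isomers: CO trans, H2O trans; CO trans, H2O cis; CO cis, H2O cis (3 arrangements, 2 chiral); CO cis, H2O trans.
Of these, 2 lack any improper symmetry element and so occur as enantiomeric pairs, giving 6 + 2 = 8 stereoisomers in total.

2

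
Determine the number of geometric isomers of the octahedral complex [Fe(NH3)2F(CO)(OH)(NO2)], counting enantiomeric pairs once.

9

Exhaustive case analysis gives 9 geometric isomers.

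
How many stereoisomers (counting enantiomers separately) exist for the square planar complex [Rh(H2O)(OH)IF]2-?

In a square planar complex each vertex has one trans partner and two cis neighbours.
Systematic placement gives 3 geometric isomers: (F/I trans, H2O/OH trans); (F/OH trans, H2O/I trans); (F/H2O trans, I/OH trans).
Each arrangement has an internal mirror plane or centre of symmetry, so none is chiral.

3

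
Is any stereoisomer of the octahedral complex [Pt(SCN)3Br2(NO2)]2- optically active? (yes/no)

no

The six octahedral sites form three mutually perpendicular trans pairs.
Working through the distinct placements yields 3 geometric isomers: SCN mer, Br trans; SCN mer, Br cis; SCN fac, Br cis.
Each arrangement has an internal mirror plane or centre of symmetry, so none is chiral.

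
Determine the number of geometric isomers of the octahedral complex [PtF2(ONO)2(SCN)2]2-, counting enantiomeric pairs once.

There are 5 geometric isomers: F trans, ONO trans, SCN trans; F trans, ONO cis, SCN cis; F cis, ONO cis, SCN trans; F cis, ONO cis, SCN cis (chiral); F cis, ONO trans, SCN cis.

5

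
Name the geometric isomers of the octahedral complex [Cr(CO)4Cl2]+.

cis and trans

In an octahedral complex each vertex has one trans partner and four cis neighbours.
Working through the distinct placements yields 2 geometric isomers: Cl trans; Cl cis.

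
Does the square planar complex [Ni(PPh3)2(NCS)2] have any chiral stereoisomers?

no

In a square planar complex each vertex has one trans partner and two cis neighbours.
Working through the distinct placements yields 2 geometric isomers: PPh3 cis; PPh3 trans.
Each arrangement has an internal mirror plane or centre of symmetry, so none is chiral.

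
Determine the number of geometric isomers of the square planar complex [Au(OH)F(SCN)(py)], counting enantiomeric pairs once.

3

In a square planar complex each vertex has one trans partner and two cis neighbours.
Systematic placement gives 3 geometric isomers: (F/SCN trans, OH/py trans); (F/py trans, OH/SCN trans); (F/OH trans, SCN/py trans).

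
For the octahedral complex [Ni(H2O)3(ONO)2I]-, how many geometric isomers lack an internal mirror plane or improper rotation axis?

0

The six octahedral sites form three mutually perpendicular trans pairs.
Systematic placement gives 3 geometric isomers: H2O mer, ONO trans; H2O mer, ONO cis; H2O fac, ONO cis.
Each arrangement has an internal mirror plane or centre of symmetry, so none is chiral.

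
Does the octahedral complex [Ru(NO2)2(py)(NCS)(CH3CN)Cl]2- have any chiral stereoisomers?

yes

An octahedron has six vertices in three trans pairs; every non-trans pair is cis.
Systematic enumeration (placing each ligand type in turn and discarding arrangements equivalent by rotation or reflection) gives 9 geometric isomers.
Of these, 6 lack any improper symmetry element and so occur as enantiomeric pairs, giving 9 + 6 = 15 stereoisomers in total.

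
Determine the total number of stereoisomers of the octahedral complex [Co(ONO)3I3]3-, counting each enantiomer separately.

In an octahedral complex each vertex has one trans partner and four cis neighbours.
The distinct arrangements are (2 in all): ONO mer; ONO fac.
Each arrangement has an internal mirror plane or centre of symmetry, so none is chiral.

2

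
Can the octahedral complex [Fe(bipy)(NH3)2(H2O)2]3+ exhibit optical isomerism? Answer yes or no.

The six octahedral sites form three mutually perpendicular trans pairs.
Each bipy is bidentate and must span two cis positions.
Systematic placement gives 3 geometric isomers: NH3 cis, H2O trans; NH3 cis, H2O cis (chiral); NH3 trans, H2O cis.
One of these lacks any improper symmetry element and so occurs as an enantiomeric pair, giving 3 + 1 = 4 stereoisomers in total.

yes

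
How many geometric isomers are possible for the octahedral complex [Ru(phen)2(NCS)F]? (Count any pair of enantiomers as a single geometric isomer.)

2

An octahedron has six vertices in three trans pairs; every non-trans pair is cis.
Each phen is bidentate and must span two cis positions.
There are 2 geometric isomers: NCS and F mutually trans; NCS and F mutually cis (chiral).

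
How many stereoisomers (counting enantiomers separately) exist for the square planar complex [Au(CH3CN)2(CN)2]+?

In a square planar complex each vertex has one trans partner and two cis neighbours.
The distinct arrangements are (2 in all): CH3CN cis; CH3CN trans.
Each arrangement has an internal mirror plane or centre of symmetry, so none is chiral.

2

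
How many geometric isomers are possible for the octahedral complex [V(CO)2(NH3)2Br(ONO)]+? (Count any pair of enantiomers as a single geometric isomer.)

6

In an octahedral complex each vertex has one trans partner and four cis neighbours.
There are 6 geometric isomers: CO cis, NH3 cis (3 arrangements, 2 chiral); CO cis, NH3 trans; CO trans, NH3 cis; CO trans, NH3 trans.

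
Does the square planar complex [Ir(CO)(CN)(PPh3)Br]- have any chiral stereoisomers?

Working through the distinct placements yields 3 geometric isomers: (Br/CO trans, CN/PPh3 trans); (Br/PPh3 trans, CN/CO trans); (Br/CN trans, CO/PPh3 trans).
Each arrangement has an internal mirror plane or centre of symmetry, so none is chiral.

no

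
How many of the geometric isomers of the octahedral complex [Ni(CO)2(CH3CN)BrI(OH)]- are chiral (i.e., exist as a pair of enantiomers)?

Exhaustive case analysis gives 9 geometric isomers.
Of these, 6 lack any improper symmetry element and so occur as enantiomeric pairs, giving 9 + 6 = 15 stereoisomers in total.

6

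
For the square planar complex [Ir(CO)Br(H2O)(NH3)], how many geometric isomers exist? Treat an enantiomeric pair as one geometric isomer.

3

In a square planar complex each vertex has one trans partner and two cis neighbours.
Systematic placement gives 3 geometric isomers: (Br/H2O trans, CO/NH3 trans); (Br/NH3 trans, CO/H2O trans); (Br/CO trans, H2O/NH3 trans).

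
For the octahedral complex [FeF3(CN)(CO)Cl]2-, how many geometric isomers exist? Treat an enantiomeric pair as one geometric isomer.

4

An octahedron has six vertices in three trans pairs; every non-trans pair is cis.
Working through the distinct placements yields 4 geometric isomers: F mer (3 arrangements); F fac (chiral).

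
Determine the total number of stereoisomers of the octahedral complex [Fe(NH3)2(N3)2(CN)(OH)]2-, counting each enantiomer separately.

8

In an octahedral complex each vertex has one trans partner and four cis neighbours.
Systematic placement gives 6 geometric isomers: NH3 cis, N3 cis (3 arrangements, 2 chiral); NH3 trans, N3 cis; NH3 cis, N3 trans; NH3 trans, N3 trans.
Of these, 2 lack any improper symmetry element and so occur as enantiomeric pairs, giving 6 + 2 = 8 stereoisomers in total.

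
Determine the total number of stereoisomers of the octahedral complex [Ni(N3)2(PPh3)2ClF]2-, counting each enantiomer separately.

8

The six octahedral sites form three mutually perpendicular trans pairs.
Working through the distinct placements yields 6 geometric isomers: N3 trans, PPh3 trans; N3 cis, PPh3 cis (3 arrangements, 2 chiral); N3 cis, PPh3 trans; N3 trans, PPh3 cis.
Of these, 2 lack any improper symmetry element and so occur as enantiomeric pairs, giving 6 + 2 = 8 stereoisomers in total.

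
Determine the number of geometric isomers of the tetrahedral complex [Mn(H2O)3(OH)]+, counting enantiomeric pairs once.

1

Only one geometric arrangement is possible.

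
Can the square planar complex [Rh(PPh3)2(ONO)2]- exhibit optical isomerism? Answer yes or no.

In a square planar complex each vertex has one trans partner and two cis neighbours.
Systematic placement gives 2 geometric isomers: PPh3 cis; PPh3 trans.
Each arrangement has an internal mirror plane or centre of symmetry, so none is chiral.

no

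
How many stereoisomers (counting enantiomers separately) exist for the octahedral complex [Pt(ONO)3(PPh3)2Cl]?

3

The six octahedral sites form three mutually perpendicular trans pairs.
There are 3 geometric isomers: ONO mer, PPh3 trans; ONO fac, PPh3 cis; ONO mer, PPh3 cis.
Each arrangement has an internal mirror plane or centre of symmetry, so none is chiral.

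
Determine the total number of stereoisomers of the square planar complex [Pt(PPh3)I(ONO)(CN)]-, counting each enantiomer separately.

3

A square has two trans pairs of vertices; adjacent vertices are cis.
The distinct arrangements are (3 in all): (CN/ONO trans, I/PPh3 trans); (CN/PPh3 trans, I/ONO trans); (CN/I trans, ONO/PPh3 trans).
Each arrangement has an internal mirror plane or centre of symmetry, so none is chiral.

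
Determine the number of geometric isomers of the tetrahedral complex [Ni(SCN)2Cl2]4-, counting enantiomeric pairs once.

1

Only one geometric arrangement is possible.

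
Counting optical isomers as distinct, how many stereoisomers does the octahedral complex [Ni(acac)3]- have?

2

An octahedron has six vertices in three trans pairs; every non-trans pair is cis.
Each acac is bidentate and must span two cis positions.
Only one geometric arrangement is possible; it has no improper symmetry element, so it exists as a pair of enantiomers (2 stereoisomers).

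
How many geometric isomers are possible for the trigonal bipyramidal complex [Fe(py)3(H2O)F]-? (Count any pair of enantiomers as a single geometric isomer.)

4

A trigonal bipyramid has two axial and three equatorial sites, which are chemically inequivalent.
The distinct arrangements are (4 in all): H2O axial, F axial; H2O equatorial, F axial; H2O axial, F equatorial; H2O equatorial, F equatorial.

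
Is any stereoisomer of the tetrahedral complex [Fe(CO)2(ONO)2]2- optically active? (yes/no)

no

In a tetrahedral complex all four positions are equivalent and every pair of ligands is adjacent — there is no cis/trans distinction.
Only one geometric arrangement is possible.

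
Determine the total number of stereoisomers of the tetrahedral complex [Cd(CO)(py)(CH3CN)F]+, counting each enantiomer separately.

All four vertices of a tetrahedron are equivalent and mutually adjacent, so cis/trans isomerism cannot arise.
Only one geometric arrangement is possible; it has no improper symmetry element, so it exists as a pair of enantiomers (2 stereoisomers).

2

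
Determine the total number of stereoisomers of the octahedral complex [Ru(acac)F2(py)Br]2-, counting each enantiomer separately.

Each acac is bidentate and must span two cis positions.
There are 4 geometric isomers: F cis (3 arrangements, 2 chiral); F trans.
Of these, 2 lack any improper symmetry element and so occur as enantiomeric pairs, giving 4 + 2 = 6 stereoisomers in total.

6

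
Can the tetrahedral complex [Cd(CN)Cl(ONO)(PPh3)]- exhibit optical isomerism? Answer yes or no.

yes

All four vertices of a tetrahedron are equivalent and mutually adjacent, so cis/trans isomerism cannot arise.
Only one geometric arrangement is possible; it has no improper symmetry element, so it exists as a pair of enantiomers (2 stereoisomers).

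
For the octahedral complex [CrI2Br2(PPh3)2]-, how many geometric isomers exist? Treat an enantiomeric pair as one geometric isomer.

In an octahedral complex each vertex has one trans partner and four cis neighbours.
The distinct arrangements are (5 in all): I trans, Br trans, PPh3 trans; I cis, Br trans, PPh3 cis; I cis, Br cis, PPh3 trans; I cis, Br cis, PPh3 cis (chiral); I trans, Br cis, PPh3 cis.

5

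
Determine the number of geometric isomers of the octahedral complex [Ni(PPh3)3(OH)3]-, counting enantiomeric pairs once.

The distinct arrangements are (2 in all): PPh3 mer; PPh3 fac.

2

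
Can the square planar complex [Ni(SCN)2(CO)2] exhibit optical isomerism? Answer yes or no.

no

In a square planar complex each vertex has one trans partner and two cis neighbours.
Working through the distinct placements yields 2 geometric isomers: SCN cis; SCN trans.
Each arrangement has an internal mirror plane or centre of symmetry, so none is chiral.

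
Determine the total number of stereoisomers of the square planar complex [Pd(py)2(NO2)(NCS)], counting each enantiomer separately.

The distinct arrangements are (2 in all): py cis; py trans.
Each arrangement has an internal mirror plane or centre of symmetry, so none is chiral.

2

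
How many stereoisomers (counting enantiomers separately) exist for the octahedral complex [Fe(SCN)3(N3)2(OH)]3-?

Systematic placement gives 3 geometric isomers: SCN mer, N3 trans; SCN mer, N3 cis; SCN fac, N3 cis.
Each arrangement has an internal mirror plane or centre of symmetry, so none is chiral.

3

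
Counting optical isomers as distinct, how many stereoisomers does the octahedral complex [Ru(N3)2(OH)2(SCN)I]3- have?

8

The six octahedral sites form three mutually perpendicular trans pairs.
There are 6 geometric isomers: N3 cis, OH cis (3 arrangements, 2 chiral); N3 cis, OH trans; N3 trans, OH cis; N3 trans, OH trans.
Of these, 2 lack any improper symmetry element and so occur as enantiomeric pairs, giving 6 + 2 = 8 stereoisomers in total.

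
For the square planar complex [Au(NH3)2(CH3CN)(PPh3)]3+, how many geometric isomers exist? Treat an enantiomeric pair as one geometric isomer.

In a square planar complex each vertex has one trans partner and two cis neighbours.
Systematic placement gives 2 geometric isomers: NH3 cis; NH3 trans.

2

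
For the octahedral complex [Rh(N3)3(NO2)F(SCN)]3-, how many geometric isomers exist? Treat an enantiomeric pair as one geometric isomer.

4

In an octahedral complex each vertex has one trans partner and four cis neighbours.
Systematic placement gives 4 geometric isomers: N3 mer (3 arrangements); N3 fac (chiral).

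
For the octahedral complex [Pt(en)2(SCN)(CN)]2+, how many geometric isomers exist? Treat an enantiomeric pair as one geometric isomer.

Each en is bidentate and must span two cis positions.
The distinct arrangements are (2 in all): SCN and CN mutually trans; SCN and CN mutually cis (chiral).

2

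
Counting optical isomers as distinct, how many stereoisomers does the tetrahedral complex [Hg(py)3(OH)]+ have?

1

All four vertices of a tetrahedron are equivalent and mutually adjacent, so cis/trans isomerism cannot arise.
Only one geometric arrangement is possible.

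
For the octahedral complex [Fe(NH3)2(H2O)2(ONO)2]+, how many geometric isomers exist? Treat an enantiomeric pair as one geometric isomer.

5

In an octahedral complex each vertex has one trans partner and four cis neighbours.
There are 5 geometric isomers: NH3 trans, H2O trans, ONO trans; NH3 cis, H2O trans, ONO cis; NH3 cis, H2O cis, ONO trans; NH3 cis, H2O cis, ONO cis (chiral); NH3 trans, H2O cis, ONO cis.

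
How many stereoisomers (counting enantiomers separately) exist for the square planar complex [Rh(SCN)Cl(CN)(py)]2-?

A square has two trans pairs of vertices; adjacent vertices are cis.
There are 3 geometric isomers: (CN/SCN trans, Cl/py trans); (CN/py trans, Cl/SCN trans); (CN/Cl trans, SCN/py trans).
Each arrangement has an internal mirror plane or centre of symmetry, so none is chiral.

3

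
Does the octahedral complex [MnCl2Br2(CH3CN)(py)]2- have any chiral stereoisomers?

yes

An octahedron has six vertices in three trans pairs; every non-trans pair is cis.
There are 6 geometric isomers: Cl cis, Br trans; Cl trans, Br trans; Cl cis, Br cis (3 arrangements, 2 chiral); Cl trans, Br cis.
Of these, 2 lack any improper symmetry element and so occur as enantiomeric pairs, giving 6 + 2 = 8 stereoisomers in total.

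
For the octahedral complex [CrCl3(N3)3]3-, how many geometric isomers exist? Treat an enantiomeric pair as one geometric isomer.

2

In an octahedral complex each vertex has one trans partner and four cis neighbours.
There are 2 geometric isomers: Cl mer; Cl fac.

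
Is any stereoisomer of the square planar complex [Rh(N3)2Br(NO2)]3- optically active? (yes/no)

no

In a square planar complex each vertex has one trans partner and two cis neighbours.
Systematic placement gives 2 geometric isomers: N3 cis; N3 trans.
Each arrangement has an internal mirror plane or centre of symmetry, so none is chiral.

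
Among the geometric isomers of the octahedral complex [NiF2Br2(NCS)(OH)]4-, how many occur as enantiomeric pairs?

An octahedron has six vertices in three trans pairs; every non-trans pair is cis.
The distinct arrangements are (6 in all): F trans, Br trans; F cis, Br trans; F cis, Br cis (3 arrangements, 2 chiral); F trans, Br cis.
Of these, 2 lack any improper symmetry element and so occur as enantiomeric pairs, giving 6 + 2 = 8 stereoisomers in total.

2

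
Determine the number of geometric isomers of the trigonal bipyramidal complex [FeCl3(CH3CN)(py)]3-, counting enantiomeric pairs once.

4

A trigonal bipyramid has two axial and three equatorial sites, which are chemically inequivalent.
Systematic placement gives 4 geometric isomers: CH3CN axial, py equatorial; CH3CN axial, py axial; CH3CN equatorial, py equatorial; CH3CN equatorial, py axial.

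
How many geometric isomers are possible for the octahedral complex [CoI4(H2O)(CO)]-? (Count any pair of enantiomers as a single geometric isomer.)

2

The six octahedral sites form three mutually perpendicular trans pairs.
Systematic placement gives 2 geometric isomers: H2O and CO mutually trans; H2O and CO mutually cis.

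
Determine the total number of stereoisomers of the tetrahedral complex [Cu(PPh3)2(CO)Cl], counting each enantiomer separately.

1

Only one geometric arrangement is possible.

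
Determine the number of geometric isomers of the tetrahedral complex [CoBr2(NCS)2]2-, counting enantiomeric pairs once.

1

All four vertices of a tetrahedron are equivalent and mutually adjacent, so cis/trans isomerism cannot arise.
Only one geometric arrangement is possible.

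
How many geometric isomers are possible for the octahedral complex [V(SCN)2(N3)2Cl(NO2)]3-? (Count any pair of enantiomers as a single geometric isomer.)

An octahedron has six vertices in three trans pairs; every non-trans pair is cis.
The distinct arrangements are (6 in all): SCN trans, N3 cis; SCN cis, N3 cis (3 arrangements, 2 chiral); SCN trans, N3 trans; SCN cis, N3 trans.

6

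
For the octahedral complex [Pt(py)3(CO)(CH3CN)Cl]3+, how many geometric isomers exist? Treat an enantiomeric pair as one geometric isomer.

4

The distinct arrangements are (4 in all): py mer (3 arrangements); py fac (chiral).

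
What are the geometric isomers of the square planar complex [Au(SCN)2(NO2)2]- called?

cis and trans

In a square planar complex each vertex has one trans partner and two cis neighbours.
Systematic placement gives 2 geometric isomers: SCN cis; SCN trans.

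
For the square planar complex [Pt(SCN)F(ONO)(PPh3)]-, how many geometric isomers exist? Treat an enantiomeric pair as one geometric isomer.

3

Working through the distinct placements yields 3 geometric isomers: (F/PPh3 trans, ONO/SCN trans); (F/SCN trans, ONO/PPh3 trans); (F/ONO trans, PPh3/SCN trans).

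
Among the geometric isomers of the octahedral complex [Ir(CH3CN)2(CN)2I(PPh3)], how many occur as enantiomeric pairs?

Working through the distinct placements yields 6 geometric isomers: CH3CN trans, CN trans; CH3CN trans, CN cis; CH3CN cis, CN cis (3 arrangements, 2 chiral); CH3CN cis, CN trans.
Of these, 2 lack any improper symmetry element and so occur as enantiomeric pairs, giving 6 + 2 = 8 stereoisomers in total.

2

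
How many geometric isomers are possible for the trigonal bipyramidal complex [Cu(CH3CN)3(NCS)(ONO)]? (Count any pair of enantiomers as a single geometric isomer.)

A trigonal bipyramid has two axial and three equatorial sites, which are chemically inequivalent.
Systematic placement gives 4 geometric isomers: NCS equatorial, ONO equatorial; NCS axial, ONO equatorial; NCS equatorial, ONO axial; NCS axial, ONO axial.

4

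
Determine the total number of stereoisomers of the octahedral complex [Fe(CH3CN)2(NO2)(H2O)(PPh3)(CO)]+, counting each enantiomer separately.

15

The six octahedral sites form three mutually perpendicular trans pairs.
Placing the ligands in turn and identifying arrangements related by rotation or reflection leaves 9 distinct geometric isomers.
Of these, 6 lack any improper symmetry element and so occur as enantiomeric pairs, giving 9 + 6 = 15 stereoisomers in total.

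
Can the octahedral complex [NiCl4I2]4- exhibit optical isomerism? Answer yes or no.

no

In an octahedral complex each vertex has one trans partner and four cis neighbours.
Systematic placement gives 2 geometric isomers: I trans; I cis.
Each arrangement has an internal mirror plane or centre of symmetry, so none is chiral.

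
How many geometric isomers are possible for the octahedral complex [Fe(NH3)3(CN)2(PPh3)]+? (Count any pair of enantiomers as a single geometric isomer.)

In an octahedral complex each vertex has one trans partner and four cis neighbours.
Systematic placement gives 3 geometric isomers: NH3 mer, CN trans; NH3 fac, CN cis; NH3 mer, CN cis.

3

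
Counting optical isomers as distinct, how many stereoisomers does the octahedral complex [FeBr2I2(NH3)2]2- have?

6

In an octahedral complex each vertex has one trans partner and four cis neighbours.
The distinct arrangements are (5 in all): Br trans, I trans, NH3 trans; Br trans, I cis, NH3 cis; Br cis, I cis, NH3 trans; Br cis, I cis, NH3 cis (chiral); Br cis, I trans, NH3 cis.
One of these lacks any improper symmetry element and so occurs as an enantiomeric pair, giving 5 + 1 = 6 stereoisomers in total.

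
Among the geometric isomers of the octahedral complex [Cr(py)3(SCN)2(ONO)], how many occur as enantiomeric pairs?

The six octahedral sites form three mutually perpendicular trans pairs.
Working through the distinct placements yields 3 geometric isomers: py mer, SCN cis; py mer, SCN trans; py fac, SCN cis.
Each arrangement has an internal mirror plane or centre of symmetry, so none is chiral.

0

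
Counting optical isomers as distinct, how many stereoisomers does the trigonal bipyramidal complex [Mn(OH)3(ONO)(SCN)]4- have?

In a trigonal bipyramid the two axial positions differ from the three equatorial ones.
There are 4 geometric isomers: ONO equatorial, SCN equatorial; ONO axial, SCN equatorial; ONO equatorial, SCN axial; ONO axial, SCN axial.
Each arrangement has an internal mirror plane or centre of symmetry, so none is chiral.

4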